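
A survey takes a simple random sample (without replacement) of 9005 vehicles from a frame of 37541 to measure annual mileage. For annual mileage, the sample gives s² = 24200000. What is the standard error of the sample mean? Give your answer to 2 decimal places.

45.20

Under SRS without replacement, Var(ȳ) = (1 − f)·s²/n with f = n/N = 9005/37541 = 0.23987107.
Var(ȳ) = (1 − 0.23987107)·24200000/9005 = 0.76012893·2687.3959 = 2042.7674.
SE(ȳ) = √(2042.7674) = 45.20.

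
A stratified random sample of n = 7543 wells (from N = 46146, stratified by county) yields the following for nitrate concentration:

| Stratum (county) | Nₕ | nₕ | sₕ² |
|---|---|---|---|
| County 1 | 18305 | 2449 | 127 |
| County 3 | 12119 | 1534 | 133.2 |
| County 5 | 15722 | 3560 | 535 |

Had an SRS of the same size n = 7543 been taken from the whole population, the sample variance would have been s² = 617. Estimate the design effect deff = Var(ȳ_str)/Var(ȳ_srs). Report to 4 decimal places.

Var(ȳ_str) = Σ Wₕ²(1−fₕ)sₕ²/nₕ with Wₕ = Nₕ/46146:
  County 1: (18305/46146)²·(1−2449/18305)·127/2449 = 0.007068222
  County 3: (12119/46146)²·(1−1534/12119)·133.2/1534 = 0.0052308033
  County 5: (15722/46146)²·(1−3560/15722)·535/3560 = 0.013494241
  → Var(ȳ_str) = 0.025793266.
Var(ȳ_srs) = (1 − 7543/46146)·617/7543 = 0.068427087.
deff = 0.025793266 / 0.068427087 = 0.3769.

0.3769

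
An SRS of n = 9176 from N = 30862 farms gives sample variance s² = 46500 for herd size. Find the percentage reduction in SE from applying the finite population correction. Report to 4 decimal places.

f = n/N = 9176/30862 = 0.29732357.
SE_no-fpc = √(s²/n) = 2.2511258; SE_fpc = √((1−f)s²/n) = 1.8870242.
Ratio = √(1−f) = 0.83825797. Reduction = 100·(1 − 0.83825797) = 16.1742%.

16.1742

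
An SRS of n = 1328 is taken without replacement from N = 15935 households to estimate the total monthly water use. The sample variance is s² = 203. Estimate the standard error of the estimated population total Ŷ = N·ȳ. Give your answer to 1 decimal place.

Var(Ŷ) = N²·Var(ȳ) = N²·(1 − n/N)·s²/n.
f = 1328/15935 = 0.08333856; Var(ȳ) = 0.91666144·203/1328 = 0.14012219.
Var(Ŷ) = 15935² · 0.14012219 = 3.5580419 × 10^7.
SE(Ŷ) = √(3.5580419 × 10^7) = 5964.9.

5964.9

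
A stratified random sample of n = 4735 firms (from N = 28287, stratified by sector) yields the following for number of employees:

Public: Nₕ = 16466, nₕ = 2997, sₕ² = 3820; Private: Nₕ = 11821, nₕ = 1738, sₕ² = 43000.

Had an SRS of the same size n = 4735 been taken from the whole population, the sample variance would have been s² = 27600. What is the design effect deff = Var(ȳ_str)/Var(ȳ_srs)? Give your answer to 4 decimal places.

Var(ȳ_str) = Σ Wₕ²(1−fₕ)sₕ²/nₕ with Wₕ = Nₕ/28287:
  Public: (16466/28287)²·(1−2997/16466)·3820/2997 = 0.3532859
  Private: (11821/28287)²·(1−1738/11821)·43000/1738 = 3.6854361
  → Var(ȳ_str) = 4.038722.
Var(ȳ_srs) = (1 − 4735/28287)·27600/4735 = 4.8532202.
deff = 4.038722 / 4.8532202 = 0.8322.

0.8322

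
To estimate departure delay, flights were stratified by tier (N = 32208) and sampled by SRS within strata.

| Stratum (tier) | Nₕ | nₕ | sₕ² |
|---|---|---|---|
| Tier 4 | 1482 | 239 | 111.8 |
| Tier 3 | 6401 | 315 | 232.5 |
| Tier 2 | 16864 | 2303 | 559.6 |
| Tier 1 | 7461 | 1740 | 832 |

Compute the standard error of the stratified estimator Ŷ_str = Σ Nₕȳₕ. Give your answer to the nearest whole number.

Var(Ŷ_str) = Σₕ Nₕ²(1 − fₕ)sₕ²/nₕ.
Tier 4: 1482²·(1 − 239/1482)·111.8/239 = 861714.17.
Tier 3: 6401²·(1 − 315/6401)·232.5/315 = 2.8753597 × 10^7.
Tier 2: 16864²·(1 − 2303/16864)·559.6/2303 = 5.9667187 × 10^7.
Tier 1: 7461²·(1 − 1740/7461)·832/1740 = 2.0410003 × 10^7.
Sum = 1.096925 × 10^8.
SE = √(1.096925 × 10^8) = 10473.

10473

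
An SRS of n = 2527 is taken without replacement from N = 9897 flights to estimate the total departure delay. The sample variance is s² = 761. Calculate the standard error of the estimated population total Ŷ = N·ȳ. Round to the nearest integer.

Var(Ŷ) = N²·Var(ȳ) = N²·(1 − n/N)·s²/n.
f = 2527/9897 = 0.25532990; Var(ȳ) = 0.74467010·761/2527 = 0.22425562.
Var(Ŷ) = 9897² · 0.22425562 = 2.1965975 × 10^7.
SE(Ŷ) = √(2.1965975 × 10^7) = 4687.

4687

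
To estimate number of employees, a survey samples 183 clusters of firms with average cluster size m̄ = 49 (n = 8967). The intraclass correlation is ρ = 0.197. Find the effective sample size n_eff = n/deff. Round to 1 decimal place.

857.6

deff = 1 + (49 − 1)·0.197 = 1 + 9.456 = 10.456.
n_eff = 8967 / 10.456 = 857.6.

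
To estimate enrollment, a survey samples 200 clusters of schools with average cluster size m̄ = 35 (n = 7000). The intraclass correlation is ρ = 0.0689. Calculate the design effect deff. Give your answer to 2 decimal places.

deff = 1 + (35 − 1)·0.0689 = 1 + 2.3426 = 3.3426.

3.34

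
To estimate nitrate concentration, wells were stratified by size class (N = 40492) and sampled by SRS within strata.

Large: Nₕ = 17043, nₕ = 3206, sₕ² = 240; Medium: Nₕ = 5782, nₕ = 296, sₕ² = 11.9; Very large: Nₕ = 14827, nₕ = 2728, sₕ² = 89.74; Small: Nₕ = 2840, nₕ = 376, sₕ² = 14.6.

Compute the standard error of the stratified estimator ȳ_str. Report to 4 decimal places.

Var(ȳ_str) = Σₕ Wₕ²(1 − fₕ)sₕ²/nₕ with Wₕ = Nₕ/N, N = 40492.
Large: Wₕ = 0.42089796; term = 0.42089796²·(1 − 0.18811242)·240/3206 = 0.010767063.
Medium: Wₕ = 0.14279364; term = 0.14279364²·(1 − 0.05119336)·11.9/296 = 7.777691 × 10^-4.
Very large: Wₕ = 0.36617110; term = 0.36617110²·(1 − 0.18398867)·89.74/2728 = 0.0035992002.
Small: Wₕ = 0.07013731; term = 0.07013731²·(1 − 0.13239437)·14.6/376 = 1.6572407 × 10^-4.
Sum = 0.015309756.
SE = √(0.015309756) = 0.1237.

0.1237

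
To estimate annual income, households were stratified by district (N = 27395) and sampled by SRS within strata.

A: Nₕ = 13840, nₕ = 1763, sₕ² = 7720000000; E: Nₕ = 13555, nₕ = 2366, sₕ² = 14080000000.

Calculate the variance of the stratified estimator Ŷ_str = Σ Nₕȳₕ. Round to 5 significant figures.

1.6345 × 10^15

Var(Ŷ_str) = Σₕ Nₕ²(1 − fₕ)sₕ²/nₕ.
A: 13840²·(1 − 1763/13840)·7720000000/1763 = 7.3191415 × 10^14.
E: 13555²·(1 − 2366/13555)·14080000000/2366 = 9.0256546 × 10^14.
Sum = 1.6344796 × 10^15.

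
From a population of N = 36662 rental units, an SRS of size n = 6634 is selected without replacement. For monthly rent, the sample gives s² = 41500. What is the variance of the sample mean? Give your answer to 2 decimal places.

Under SRS without replacement, Var(ȳ) = (1 − f)·s²/n with f = n/N = 6634/36662 = 0.18095030.
Var(ȳ) = (1 − 0.18095030)·41500/6634 = 0.81904970·6.2556527 = 5.1236904.

5.12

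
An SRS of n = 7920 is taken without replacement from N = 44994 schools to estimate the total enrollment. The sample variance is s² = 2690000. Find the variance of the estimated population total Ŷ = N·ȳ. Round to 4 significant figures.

Var(Ŷ) = N²·Var(ȳ) = N²·(1 − n/N)·s²/n.
f = 7920/44994 = 0.17602347; Var(ȳ) = 0.82397653·2690000/7920 = 279.86072.
Var(Ŷ) = 44994² · 279.86072 = 5.6656684 × 10^11.

5.666 × 10^11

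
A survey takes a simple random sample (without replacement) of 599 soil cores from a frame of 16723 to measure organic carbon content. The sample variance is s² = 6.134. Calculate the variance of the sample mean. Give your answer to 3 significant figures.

0.00987

Under SRS without replacement, Var(ȳ) = (1 − f)·s²/n with f = n/N = 599/16723 = 0.03581893.
Var(ȳ) = (1 − 0.03581893)·6.134/599 = 0.96418107·0.010240401 = 0.0098736005.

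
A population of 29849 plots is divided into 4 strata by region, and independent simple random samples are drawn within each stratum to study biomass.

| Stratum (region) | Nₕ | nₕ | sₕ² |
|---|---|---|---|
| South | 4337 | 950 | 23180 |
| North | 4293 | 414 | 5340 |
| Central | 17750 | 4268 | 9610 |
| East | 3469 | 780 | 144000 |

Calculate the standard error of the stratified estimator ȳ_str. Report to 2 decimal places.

1.78

Var(ȳ_str) = Σₕ Wₕ²(1 − fₕ)sₕ²/nₕ with Wₕ = Nₕ/N, N = 29849.
South: Wₕ = 0.14529800; term = 0.14529800²·(1 − 0.21904542)·23180/950 = 0.40228596.
North: Wₕ = 0.14382391; term = 0.14382391²·(1 − 0.09643606)·5340/414 = 0.24108046.
Central: Wₕ = 0.59465979; term = 0.59465979²·(1 − 0.24045070)·9610/4268 = 0.60477257.
East: Wₕ = 0.11621830; term = 0.11621830²·(1 − 0.22484866)·144000/780 = 1.9328734.
Sum = 3.1810124.
SE = √(3.1810124) = 1.78.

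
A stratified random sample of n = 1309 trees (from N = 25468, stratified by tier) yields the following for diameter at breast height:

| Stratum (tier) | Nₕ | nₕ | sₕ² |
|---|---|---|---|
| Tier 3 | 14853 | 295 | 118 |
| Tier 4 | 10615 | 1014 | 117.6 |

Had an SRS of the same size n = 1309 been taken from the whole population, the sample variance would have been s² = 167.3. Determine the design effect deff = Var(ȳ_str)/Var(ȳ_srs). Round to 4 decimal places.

Var(ȳ_str) = Σ Wₕ²(1−fₕ)sₕ²/nₕ with Wₕ = Nₕ/25468:
  Tier 3: (14853/25468)²·(1−295/14853)·118/295 = 0.13334791
  Tier 4: (10615/25468)²·(1−1014/10615)·117.6/1014 = 0.018222844
  → Var(ȳ_str) = 0.15157075.
Var(ȳ_srs) = (1 − 1309/25468)·167.3/1309 = 0.12123846.
deff = 0.15157075 / 0.12123846 = 1.2502.

1.2502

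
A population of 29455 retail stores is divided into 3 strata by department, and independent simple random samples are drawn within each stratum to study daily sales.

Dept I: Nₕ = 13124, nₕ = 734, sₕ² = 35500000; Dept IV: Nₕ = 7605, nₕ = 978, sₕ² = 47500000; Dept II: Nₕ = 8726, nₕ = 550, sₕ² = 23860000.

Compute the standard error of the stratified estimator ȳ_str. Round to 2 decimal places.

Var(ȳ_str) = Σₕ Wₕ²(1 − fₕ)sₕ²/nₕ with Wₕ = Nₕ/N, N = 29455.
Dept I: Wₕ = 0.44556103; term = 0.44556103²·(1 − 0.05592807)·35500000/734 = 9064.6652.
Dept IV: Wₕ = 0.25819046; term = 0.25819046²·(1 − 0.12859961)·47500000/978 = 2821.3235.
Dept II: Wₕ = 0.29624851; term = 0.29624851²·(1 − 0.06303003)·23860000/550 = 3567.3505.
Sum = 15453.339.
SE = √(15453.339) = 124.31.

124.31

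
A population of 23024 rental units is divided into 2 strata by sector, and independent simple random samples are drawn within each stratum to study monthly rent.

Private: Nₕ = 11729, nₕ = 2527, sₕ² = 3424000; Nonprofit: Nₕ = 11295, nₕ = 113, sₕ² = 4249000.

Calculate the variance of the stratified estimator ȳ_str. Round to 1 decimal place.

Var(ȳ_str) = Σₕ Wₕ²(1 − fₕ)sₕ²/nₕ with Wₕ = Nₕ/N, N = 23024.
Private: Wₕ = 0.50942495; term = 0.50942495²·(1 − 0.21544889)·3424000/2527 = 275.87362.
Nonprofit: Wₕ = 0.49057505; term = 0.49057505²·(1 − 0.01000443)·4249000/113 = 8958.854.
Sum = 9234.7276.

9234.7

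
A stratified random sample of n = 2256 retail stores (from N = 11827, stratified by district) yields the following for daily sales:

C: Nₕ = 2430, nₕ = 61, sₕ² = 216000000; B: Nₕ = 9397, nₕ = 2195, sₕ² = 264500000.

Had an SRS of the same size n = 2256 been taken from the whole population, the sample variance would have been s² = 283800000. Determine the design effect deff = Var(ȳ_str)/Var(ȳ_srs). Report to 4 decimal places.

2.0042

Var(ȳ_str) = Σ Wₕ²(1−fₕ)sₕ²/nₕ with Wₕ = Nₕ/11827:
  C: (2430/11827)²·(1−61/2430)·216000000/61 = 145729.02
  B: (9397/11827)²·(1−2195/9397)·264500000/2195 = 58302.114
  → Var(ȳ_str) = 204031.13.
Var(ȳ_srs) = (1 − 2256/11827)·283800000/2256 = 101801.93.
deff = 204031.13 / 101801.93 = 2.0042.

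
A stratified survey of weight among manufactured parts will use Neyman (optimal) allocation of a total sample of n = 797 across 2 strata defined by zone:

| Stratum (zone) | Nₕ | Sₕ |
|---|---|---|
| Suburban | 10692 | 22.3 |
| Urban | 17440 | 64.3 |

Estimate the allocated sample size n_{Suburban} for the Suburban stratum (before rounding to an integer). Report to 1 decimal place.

Neyman allocation: nₕ = n·NₕSₕ / Σⱼ NⱼSⱼ.
Σ NⱼSⱼ = 10692·22.3 + 17440·64.3 = 1.3598236 × 10^6.
n_{Suburban} = 797·10692·22.3 / (1.3598236 × 10^6) = 139.7.

139.7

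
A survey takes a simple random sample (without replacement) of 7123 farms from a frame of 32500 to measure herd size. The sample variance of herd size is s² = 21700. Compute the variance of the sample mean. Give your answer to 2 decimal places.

Under SRS without replacement, Var(ȳ) = (1 − f)·s²/n with f = n/N = 7123/32500 = 0.21916923.
Var(ȳ) = (1 − 0.21916923)·21700/7123 = 0.78083077·3.0464692 = 2.3787769.

2.38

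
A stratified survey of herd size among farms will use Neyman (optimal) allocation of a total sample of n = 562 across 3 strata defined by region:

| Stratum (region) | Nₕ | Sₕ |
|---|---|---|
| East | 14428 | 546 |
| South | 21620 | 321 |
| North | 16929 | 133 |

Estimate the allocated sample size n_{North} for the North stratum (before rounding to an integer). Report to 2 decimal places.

74.13

Neyman allocation: nₕ = n·NₕSₕ / Σⱼ NⱼSⱼ.
Σ NⱼSⱼ = 14428·546 + 21620·321 + 16929·133 = 1.7069265 × 10^7.
n_{North} = 562·16929·133 / (1.7069265 × 10^7) = 74.13.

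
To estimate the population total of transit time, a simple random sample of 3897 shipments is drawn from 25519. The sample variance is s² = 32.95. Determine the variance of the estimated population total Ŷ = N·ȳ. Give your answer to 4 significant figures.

Var(Ŷ) = N²·Var(ȳ) = N²·(1 − n/N)·s²/n.
f = 3897/25519 = 0.15270975; Var(ȳ) = 0.84729025·32.95/3897 = 0.0071640272.
Var(Ŷ) = 25519² · 0.0071640272 = 4.6653532 × 10^6.

4.665 × 10^6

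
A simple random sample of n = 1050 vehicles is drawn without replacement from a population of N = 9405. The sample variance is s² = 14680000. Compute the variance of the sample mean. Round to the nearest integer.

12420

Under SRS without replacement, Var(ȳ) = (1 − f)·s²/n with f = n/N = 1050/9405 = 0.11164274.
Var(ȳ) = (1 − 0.11164274)·14680000/1050 = 0.88835726·13980.952 = 12420.081.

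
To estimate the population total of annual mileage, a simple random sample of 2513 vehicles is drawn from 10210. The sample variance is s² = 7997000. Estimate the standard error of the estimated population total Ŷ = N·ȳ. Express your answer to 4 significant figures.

Var(Ŷ) = N²·Var(ȳ) = N²·(1 − n/N)·s²/n.
f = 2513/10210 = 0.24613124; Var(ȳ) = 0.75386876·7997000/2513 = 2399.0006.
Var(Ŷ) = 10210² · 2399.0006 = 2.5008166 × 10^11.
SE(Ŷ) = √(2.5008166 × 10^11) = 500100.

500100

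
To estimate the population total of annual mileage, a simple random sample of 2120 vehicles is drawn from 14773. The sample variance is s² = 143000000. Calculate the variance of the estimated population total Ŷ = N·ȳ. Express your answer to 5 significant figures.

Var(Ŷ) = N²·Var(ȳ) = N²·(1 − n/N)·s²/n.
f = 2120/14773 = 0.14350504; Var(ȳ) = 0.85649496·143000000/2120 = 57773.009.
Var(Ŷ) = 14773² · 57773.009 = 1.260847 × 10^13.

1.2608 × 10^13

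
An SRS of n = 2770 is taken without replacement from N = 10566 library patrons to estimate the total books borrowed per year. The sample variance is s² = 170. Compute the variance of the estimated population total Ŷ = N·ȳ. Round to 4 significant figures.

5.055 × 10^6

Var(Ŷ) = N²·Var(ȳ) = N²·(1 − n/N)·s²/n.
f = 2770/10566 = 0.26216165; Var(ȳ) = 0.73783835·170/2770 = 0.045282498.
Var(Ŷ) = 10566² · 0.045282498 = 5.0553542 × 10^6.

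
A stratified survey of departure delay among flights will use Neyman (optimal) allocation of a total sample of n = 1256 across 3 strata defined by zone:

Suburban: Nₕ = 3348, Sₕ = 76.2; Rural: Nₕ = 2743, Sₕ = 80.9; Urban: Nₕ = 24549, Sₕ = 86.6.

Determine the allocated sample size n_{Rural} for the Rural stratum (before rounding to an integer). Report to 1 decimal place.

107.1

Neyman allocation: nₕ = n·NₕSₕ / Σⱼ NⱼSⱼ.
Σ NⱼSⱼ = 3348·76.2 + 2743·80.9 + 24549·86.6 = 2.6029697 × 10^6.
n_{Rural} = 1256·2743·80.9 / (2.6029697 × 10^6) = 107.1.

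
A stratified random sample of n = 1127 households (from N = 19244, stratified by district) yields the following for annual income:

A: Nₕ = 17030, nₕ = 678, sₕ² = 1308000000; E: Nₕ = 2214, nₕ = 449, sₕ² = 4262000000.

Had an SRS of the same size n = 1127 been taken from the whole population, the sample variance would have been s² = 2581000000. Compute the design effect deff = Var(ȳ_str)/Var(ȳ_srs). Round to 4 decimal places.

Var(ȳ_str) = Σ Wₕ²(1−fₕ)sₕ²/nₕ with Wₕ = Nₕ/19244:
  A: (17030/19244)²·(1−678/17030)·1308000000/678 = 1.4506842 × 10^6
  E: (2214/19244)²·(1−449/2214)·4262000000/449 = 100161.02
  → Var(ȳ_str) = 1.5508452 × 10^6.
Var(ȳ_srs) = (1 − 1127/19244)·2581000000/1127 = 2.1560311 × 10^6.
deff = (1.5508452 × 10^6) / (2.1560311 × 10^6) = 0.7193.

0.7193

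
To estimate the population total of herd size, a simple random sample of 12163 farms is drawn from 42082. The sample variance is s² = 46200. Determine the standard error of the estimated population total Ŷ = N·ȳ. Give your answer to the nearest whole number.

Var(Ŷ) = N²·Var(ȳ) = N²·(1 − n/N)·s²/n.
f = 12163/42082 = 0.28903094; Var(ȳ) = 0.71096906·46200/12163 = 2.7005484.
Var(Ŷ) = 42082² · 2.7005484 = 4.7823869 × 10^9.
SE(Ŷ) = √(4.7823869 × 10^9) = 69155.

69155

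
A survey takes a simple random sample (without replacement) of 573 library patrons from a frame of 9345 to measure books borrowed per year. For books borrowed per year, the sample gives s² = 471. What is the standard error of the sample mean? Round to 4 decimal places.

0.8784

Under SRS without replacement, Var(ȳ) = (1 − f)·s²/n with f = n/N = 573/9345 = 0.06131621.
Var(ȳ) = (1 − 0.06131621)·471/573 = 0.93868379·0.82198953 = 0.77158824.
SE(ȳ) = √(0.77158824) = 0.8784.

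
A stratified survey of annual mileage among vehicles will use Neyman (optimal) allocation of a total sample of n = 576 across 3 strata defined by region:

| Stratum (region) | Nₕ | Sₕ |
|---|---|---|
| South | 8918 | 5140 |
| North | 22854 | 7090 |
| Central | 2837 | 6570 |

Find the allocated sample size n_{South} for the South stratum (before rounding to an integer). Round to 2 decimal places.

Neyman allocation: nₕ = n·NₕSₕ / Σⱼ NⱼSⱼ.
Σ NⱼSⱼ = 8918·5140 + 22854·7090 + 2837·6570 = 2.2651247 × 10^8.
n_{South} = 576·8918·5140 / (2.2651247 × 10^8) = 116.56.

116.56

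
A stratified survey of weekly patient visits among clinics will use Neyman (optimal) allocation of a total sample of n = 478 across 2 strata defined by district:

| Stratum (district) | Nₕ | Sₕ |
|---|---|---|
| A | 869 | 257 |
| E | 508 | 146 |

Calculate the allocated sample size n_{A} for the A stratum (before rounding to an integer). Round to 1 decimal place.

Neyman allocation: nₕ = n·NₕSₕ / Σⱼ NⱼSⱼ.
Σ NⱼSⱼ = 869·257 + 508·146 = 297501.
n_{A} = 478·869·257 / 297501 = 358.8.

358.8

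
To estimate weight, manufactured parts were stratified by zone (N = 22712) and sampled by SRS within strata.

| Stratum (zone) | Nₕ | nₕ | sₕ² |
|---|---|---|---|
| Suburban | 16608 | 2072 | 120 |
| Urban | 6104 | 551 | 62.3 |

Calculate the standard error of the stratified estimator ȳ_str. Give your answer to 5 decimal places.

Var(ȳ_str) = Σₕ Wₕ²(1 − fₕ)sₕ²/nₕ with Wₕ = Nₕ/N, N = 22712.
Suburban: Wₕ = 0.73124340; term = 0.73124340²·(1 − 0.12475915)·120/2072 = 0.027104599.
Urban: Wₕ = 0.26875660; term = 0.26875660²·(1 − 0.09026868)·62.3/551 = 0.007429642.
Sum = 0.034534241.
SE = √(0.034534241) = 0.18583.

0.18583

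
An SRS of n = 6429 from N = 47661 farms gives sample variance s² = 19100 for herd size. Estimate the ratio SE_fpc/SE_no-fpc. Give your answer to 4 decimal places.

0.9301

f = n/N = 6429/47661 = 0.13489016.
SE_no-fpc = √(s²/n) = 1.7236337; SE_fpc = √((1−f)s²/n) = 1.6031738.
Ratio = √(1−f) = 0.93011281.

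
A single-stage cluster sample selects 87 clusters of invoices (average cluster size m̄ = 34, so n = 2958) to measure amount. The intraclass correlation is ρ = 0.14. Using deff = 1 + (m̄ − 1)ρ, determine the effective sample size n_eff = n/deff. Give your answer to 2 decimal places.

deff = 1 + (34 − 1)·0.14 = 1 + 4.62 = 5.62.
n_eff = 2958 / 5.62 = 526.33.

526.33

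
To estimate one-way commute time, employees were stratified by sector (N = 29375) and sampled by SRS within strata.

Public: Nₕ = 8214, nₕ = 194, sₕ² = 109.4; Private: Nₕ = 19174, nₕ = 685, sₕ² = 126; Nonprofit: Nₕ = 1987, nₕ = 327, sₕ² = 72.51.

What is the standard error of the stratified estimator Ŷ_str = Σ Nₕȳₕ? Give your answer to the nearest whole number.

Var(Ŷ_str) = Σₕ Nₕ²(1 − fₕ)sₕ²/nₕ.
Public: 8214²·(1 − 194/8214)·109.4/194 = 3.7148789 × 10^7.
Private: 19174²·(1 − 685/19174)·126/685 = 6.5208787 × 10^7.
Nonprofit: 1987²·(1 − 327/1987)·72.51/327 = 731401.94.
Sum = 1.0308898 × 10^8.
SE = √(1.0308898 × 10^8) = 10153.

10153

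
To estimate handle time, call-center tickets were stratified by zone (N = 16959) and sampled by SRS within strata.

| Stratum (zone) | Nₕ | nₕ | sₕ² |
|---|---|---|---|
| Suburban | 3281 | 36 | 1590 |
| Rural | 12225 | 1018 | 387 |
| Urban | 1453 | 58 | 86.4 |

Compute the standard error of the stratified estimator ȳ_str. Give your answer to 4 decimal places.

1.3515

Var(ȳ_str) = Σₕ Wₕ²(1 − fₕ)sₕ²/nₕ with Wₕ = Nₕ/N, N = 16959.
Suburban: Wₕ = 0.19346660; term = 0.19346660²·(1 − 0.01097226)·1590/36 = 1.6349899.
Rural: Wₕ = 0.72085618; term = 0.72085618²·(1 − 0.08327198)·387/1018 = 0.1810927.
Urban: Wₕ = 0.08567722; term = 0.08567722²·(1 − 0.03991741)·86.4/58 = 0.010498448.
Sum = 1.826581.
SE = √(1.826581) = 1.3515.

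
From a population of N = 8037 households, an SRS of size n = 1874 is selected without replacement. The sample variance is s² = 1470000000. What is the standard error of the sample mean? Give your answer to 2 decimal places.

Under SRS without replacement, Var(ȳ) = (1 − f)·s²/n with f = n/N = 1874/8037 = 0.23317158.
Var(ȳ) = (1 − 0.23317158)·1470000000/1874 = 0.76682842·784418.36 = 601514.29.
SE(ȳ) = √(601514.29) = 775.57.

775.57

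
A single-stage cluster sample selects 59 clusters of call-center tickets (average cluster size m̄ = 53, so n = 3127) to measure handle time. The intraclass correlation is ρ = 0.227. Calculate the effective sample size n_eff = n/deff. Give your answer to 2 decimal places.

244.22

deff = 1 + (53 − 1)·0.227 = 1 + 11.804 = 12.804.
n_eff = 3127 / 12.804 = 244.22.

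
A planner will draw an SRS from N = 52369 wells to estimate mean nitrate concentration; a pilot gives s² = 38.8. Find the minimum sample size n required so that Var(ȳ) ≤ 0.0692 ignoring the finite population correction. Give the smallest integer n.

Without fpc, n₀ = s²/D = 38.8/0.0692 = 560.6936.
Rounding up, n = 561.

561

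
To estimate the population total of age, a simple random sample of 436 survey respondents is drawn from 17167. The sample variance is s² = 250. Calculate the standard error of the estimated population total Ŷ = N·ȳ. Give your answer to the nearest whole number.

12833

Var(Ŷ) = N²·Var(ȳ) = N²·(1 − n/N)·s²/n.
f = 436/17167 = 0.02539757; Var(ȳ) = 0.97460243·250/436 = 0.55883167.
Var(Ŷ) = 17167² · 0.55883167 = 1.6469098 × 10^8.
SE(Ŷ) = √(1.6469098 × 10^8) = 12833.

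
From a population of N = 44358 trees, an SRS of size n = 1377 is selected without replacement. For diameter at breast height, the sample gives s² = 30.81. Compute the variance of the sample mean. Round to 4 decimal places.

Under SRS without replacement, Var(ȳ) = (1 − f)·s²/n with f = n/N = 1377/44358 = 0.03104288.
Var(ȳ) = (1 − 0.03104288)·30.81/1377 = 0.96895712·0.022374728 = 0.021680152.

0.0217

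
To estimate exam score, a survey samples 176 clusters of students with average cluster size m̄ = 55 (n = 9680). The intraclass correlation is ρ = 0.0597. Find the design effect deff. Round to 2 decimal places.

4.22

deff = 1 + (55 − 1)·0.0597 = 1 + 3.2238 = 4.2238.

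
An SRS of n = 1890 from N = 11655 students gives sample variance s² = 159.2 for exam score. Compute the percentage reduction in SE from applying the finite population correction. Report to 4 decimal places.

f = n/N = 1890/11655 = 0.16216216.
SE_no-fpc = √(s²/n) = 0.29022888; SE_fpc = √((1−f)s²/n) = 0.2656566.
Ratio = √(1−f) = 0.91533482. Reduction = 100·(1 − 0.91533482) = 8.4665%.

8.4665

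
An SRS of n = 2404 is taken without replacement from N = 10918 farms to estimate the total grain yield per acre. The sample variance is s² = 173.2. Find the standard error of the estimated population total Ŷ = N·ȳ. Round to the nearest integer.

Var(Ŷ) = N²·Var(ȳ) = N²·(1 − n/N)·s²/n.
f = 2404/10918 = 0.22018685; Var(ȳ) = 0.77981315·173.2/2404 = 0.056182878.
Var(Ŷ) = 10918² · 0.056182878 = 6.6971521 × 10^6.
SE(Ŷ) = √(6.6971521 × 10^6) = 2588.

2588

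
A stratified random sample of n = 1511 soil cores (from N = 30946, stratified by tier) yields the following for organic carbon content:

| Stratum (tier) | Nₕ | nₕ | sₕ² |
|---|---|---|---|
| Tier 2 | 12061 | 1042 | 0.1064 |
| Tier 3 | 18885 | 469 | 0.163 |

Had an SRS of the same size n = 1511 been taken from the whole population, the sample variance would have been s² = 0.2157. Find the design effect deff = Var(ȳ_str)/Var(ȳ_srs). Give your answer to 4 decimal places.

Var(ȳ_str) = Σ Wₕ²(1−fₕ)sₕ²/nₕ with Wₕ = Nₕ/30946:
  Tier 2: (12061/30946)²·(1−1042/12061)·0.1064/1042 = 1.4170669 × 10^-5
  Tier 3: (18885/30946)²·(1−469/18885)·0.163/469 = 1.2621705 × 10^-4
  → Var(ȳ_str) = 1.4038772 × 10^-4.
Var(ȳ_srs) = (1 − 1511/30946)·0.2157/1511 = 1.3578294 × 10^-4.
deff = (1.4038772 × 10^-4) / (1.3578294 × 10^-4) = 1.0339.

1.0339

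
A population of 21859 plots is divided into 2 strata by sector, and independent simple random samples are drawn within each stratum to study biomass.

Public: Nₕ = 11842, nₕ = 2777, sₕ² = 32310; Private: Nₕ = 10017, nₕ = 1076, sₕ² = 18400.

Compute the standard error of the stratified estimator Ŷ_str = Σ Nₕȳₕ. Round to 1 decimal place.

Var(Ŷ_str) = Σₕ Nₕ²(1 − fₕ)sₕ²/nₕ.
Public: 11842²·(1 − 2777/11842)·32310/2777 = 1.2489756 × 10^9.
Private: 10017²·(1 − 1076/10017)·18400/1076 = 1.5315434 × 10^9.
Sum = 2.780519 × 10^9.
SE = √(2.780519 × 10^9) = 52730.6.

52730.6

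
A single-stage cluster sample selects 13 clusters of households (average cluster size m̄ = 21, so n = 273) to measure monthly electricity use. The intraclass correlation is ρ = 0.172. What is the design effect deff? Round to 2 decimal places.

deff = 1 + (21 − 1)·0.172 = 1 + 3.44 = 4.44.

4.44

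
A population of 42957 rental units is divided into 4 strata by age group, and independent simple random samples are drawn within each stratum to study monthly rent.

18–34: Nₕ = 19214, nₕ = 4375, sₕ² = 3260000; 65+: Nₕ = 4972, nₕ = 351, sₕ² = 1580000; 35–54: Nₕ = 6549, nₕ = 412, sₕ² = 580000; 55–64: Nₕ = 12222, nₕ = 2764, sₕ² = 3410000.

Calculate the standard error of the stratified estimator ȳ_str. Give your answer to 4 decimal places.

16.7070

Var(ȳ_str) = Σₕ Wₕ²(1 − fₕ)sₕ²/nₕ with Wₕ = Nₕ/N, N = 42957.
18–34: Wₕ = 0.44728449; term = 0.44728449²·(1 − 0.22769855)·3260000/4375 = 115.13148.
65+: Wₕ = 0.11574365; term = 0.11574365²·(1 − 0.07059533)·1580000/351 = 56.046587.
35–54: Wₕ = 0.15245478; term = 0.15245478²·(1 − 0.06291037)·580000/412 = 30.661543.
55–64: Wₕ = 0.28451708; term = 0.28451708²·(1 − 0.22614957)·3410000/2764 = 77.28408.
Sum = 279.12369.
SE = √(279.12369) = 16.7070.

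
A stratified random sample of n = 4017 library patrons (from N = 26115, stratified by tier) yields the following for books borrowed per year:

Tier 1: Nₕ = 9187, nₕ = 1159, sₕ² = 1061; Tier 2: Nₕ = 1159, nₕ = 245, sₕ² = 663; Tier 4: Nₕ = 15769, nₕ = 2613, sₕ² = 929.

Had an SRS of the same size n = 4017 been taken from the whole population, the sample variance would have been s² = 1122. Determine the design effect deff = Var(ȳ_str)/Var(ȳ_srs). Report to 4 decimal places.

Var(ȳ_str) = Σ Wₕ²(1−fₕ)sₕ²/nₕ with Wₕ = Nₕ/26115:
  Tier 1: (9187/26115)²·(1−1159/9187)·1061/1159 = 0.098999492
  Tier 2: (1159/26115)²·(1−245/1159)·663/245 = 0.0042033641
  Tier 4: (15769/26115)²·(1−2613/15769)·929/2613 = 0.10814944
  → Var(ȳ_str) = 0.2113523.
Var(ȳ_srs) = (1 − 4017/26115)·1122/4017 = 0.23634911.
deff = 0.2113523 / 0.23634911 = 0.8942.

0.8942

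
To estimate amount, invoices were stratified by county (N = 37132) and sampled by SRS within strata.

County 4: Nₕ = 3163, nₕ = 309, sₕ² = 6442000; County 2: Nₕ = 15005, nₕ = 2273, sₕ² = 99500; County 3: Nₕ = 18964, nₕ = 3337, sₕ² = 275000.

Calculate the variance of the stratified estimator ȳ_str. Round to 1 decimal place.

Var(ȳ_str) = Σₕ Wₕ²(1 − fₕ)sₕ²/nₕ with Wₕ = Nₕ/N, N = 37132.
County 4: Wₕ = 0.08518259; term = 0.08518259²·(1 − 0.09769206)·6442000/309 = 136.49562.
County 2: Wₕ = 0.40409889; term = 0.40409889²·(1 − 0.15148284)·99500/2273 = 6.065402.
County 3: Wₕ = 0.51071852; term = 0.51071852²·(1 − 0.17596499)·275000/3337 = 17.712724.
Sum = 160.27375.

160.3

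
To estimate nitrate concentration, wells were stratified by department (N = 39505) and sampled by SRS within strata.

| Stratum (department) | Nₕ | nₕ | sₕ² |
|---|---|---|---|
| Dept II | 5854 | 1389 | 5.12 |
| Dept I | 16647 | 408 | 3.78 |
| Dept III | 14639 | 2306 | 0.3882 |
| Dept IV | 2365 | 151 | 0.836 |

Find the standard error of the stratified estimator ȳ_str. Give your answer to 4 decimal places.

0.0413

Var(ȳ_str) = Σₕ Wₕ²(1 − fₕ)sₕ²/nₕ with Wₕ = Nₕ/N, N = 39505.
Dept II: Wₕ = 0.14818377; term = 0.14818377²·(1 − 0.23727366)·5.12/1389 = 6.1735897 × 10^-5.
Dept I: Wₕ = 0.42138970; term = 0.42138970²·(1 − 0.02450892)·3.78/408 = 0.0016048068.
Dept III: Wₕ = 0.37056069; term = 0.37056069²·(1 − 0.15752442)·0.3882/2306 = 1.9474766 × 10^-5.
Dept IV: Wₕ = 0.05986584; term = 0.05986584²·(1 − 0.06384778)·0.836/151 = 1.857522 × 10^-5.
Sum = 0.0017045927.
SE = √(0.0017045927) = 0.0413.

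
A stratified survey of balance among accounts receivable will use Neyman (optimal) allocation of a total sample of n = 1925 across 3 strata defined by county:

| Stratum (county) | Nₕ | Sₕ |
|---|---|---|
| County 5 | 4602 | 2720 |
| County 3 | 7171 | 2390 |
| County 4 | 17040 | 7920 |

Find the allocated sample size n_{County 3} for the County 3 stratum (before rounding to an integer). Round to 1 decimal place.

Neyman allocation: nₕ = n·NₕSₕ / Σⱼ NⱼSⱼ.
Σ NⱼSⱼ = 4602·2720 + 7171·2390 + 17040·7920 = 1.6461293 × 10^8.
n_{County 3} = 1925·7171·2390 / (1.6461293 × 10^8) = 200.4.

200.4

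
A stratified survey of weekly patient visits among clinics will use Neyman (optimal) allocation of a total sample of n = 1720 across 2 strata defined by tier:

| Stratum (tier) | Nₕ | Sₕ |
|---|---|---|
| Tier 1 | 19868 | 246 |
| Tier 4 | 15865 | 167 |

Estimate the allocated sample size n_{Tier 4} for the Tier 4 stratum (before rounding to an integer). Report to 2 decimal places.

Neyman allocation: nₕ = n·NₕSₕ / Σⱼ NⱼSⱼ.
Σ NⱼSⱼ = 19868·246 + 15865·167 = 7.536983 × 10^6.
n_{Tier 4} = 1720·15865·167 / (7.536983 × 10^6) = 604.63.

604.63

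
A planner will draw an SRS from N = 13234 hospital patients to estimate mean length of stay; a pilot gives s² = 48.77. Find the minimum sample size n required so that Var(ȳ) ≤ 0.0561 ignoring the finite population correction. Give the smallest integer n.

Without fpc, n₀ = s²/D = 48.77/0.0561 = 869.3405.
Rounding up, n = 870.

870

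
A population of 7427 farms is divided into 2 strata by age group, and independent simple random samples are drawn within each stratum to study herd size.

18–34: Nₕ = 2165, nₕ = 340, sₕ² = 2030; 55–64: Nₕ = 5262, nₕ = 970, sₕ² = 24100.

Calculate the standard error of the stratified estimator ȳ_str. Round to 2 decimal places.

Var(ȳ_str) = Σₕ Wₕ²(1 − fₕ)sₕ²/nₕ with Wₕ = Nₕ/N, N = 7427.
18–34: Wₕ = 0.29150397; term = 0.29150397²·(1 − 0.15704388)·2030/340 = 0.42767222.
55–64: Wₕ = 0.70849603; term = 0.70849603²·(1 − 0.18434055)·24100/970 = 10.172531.
Sum = 10.600203.
SE = √(10.600203) = 3.26.

3.26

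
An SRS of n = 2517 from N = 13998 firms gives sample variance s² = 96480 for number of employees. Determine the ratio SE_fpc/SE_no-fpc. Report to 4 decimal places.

f = n/N = 2517/13998 = 0.17981140.
SE_no-fpc = √(s²/n) = 6.1912314; SE_fpc = √((1−f)s²/n) = 5.6070432.
Ratio = √(1−f) = 0.90564264.

0.9056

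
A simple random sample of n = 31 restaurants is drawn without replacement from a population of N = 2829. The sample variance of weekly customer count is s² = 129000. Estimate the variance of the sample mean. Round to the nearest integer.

4116

Under SRS without replacement, Var(ȳ) = (1 − f)·s²/n with f = n/N = 31/2829 = 0.01095794.
Var(ȳ) = (1 − 0.01095794)·129000/31 = 0.98904206·4161.2903 = 4115.6912.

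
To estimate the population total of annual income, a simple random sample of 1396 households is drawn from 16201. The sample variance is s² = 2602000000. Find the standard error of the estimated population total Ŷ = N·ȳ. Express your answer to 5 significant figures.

Var(Ŷ) = N²·Var(ȳ) = N²·(1 − n/N)·s²/n.
f = 1396/16201 = 0.08616752; Var(ȳ) = 0.91383248·2602000000/1396 = 1.7032895 × 10^6.
Var(Ŷ) = 16201² · (1.7032895 × 10^6) = 4.4706648 × 10^14.
SE(Ŷ) = √(4.4706648 × 10^14) = 2.1144 × 10^7.

2.1144 × 10^7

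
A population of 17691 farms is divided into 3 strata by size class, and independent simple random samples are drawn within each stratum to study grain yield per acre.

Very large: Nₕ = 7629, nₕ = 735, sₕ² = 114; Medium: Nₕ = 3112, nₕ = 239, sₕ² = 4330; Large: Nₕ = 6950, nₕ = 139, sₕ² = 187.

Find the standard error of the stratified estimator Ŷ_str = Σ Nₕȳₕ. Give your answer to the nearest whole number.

15291

Var(Ŷ_str) = Σₕ Nₕ²(1 − fₕ)sₕ²/nₕ.
Very large: 7629²·(1 − 735/7629)·114/735 = 8.1574873 × 10^6.
Medium: 3112²·(1 − 239/3112)·4330/239 = 1.6198142 × 10^8.
Large: 6950²·(1 − 139/6950)·187/139 = 6.368285 × 10^7.
Sum = 2.3382176 × 10^8.
SE = √(2.3382176 × 10^8) = 15291.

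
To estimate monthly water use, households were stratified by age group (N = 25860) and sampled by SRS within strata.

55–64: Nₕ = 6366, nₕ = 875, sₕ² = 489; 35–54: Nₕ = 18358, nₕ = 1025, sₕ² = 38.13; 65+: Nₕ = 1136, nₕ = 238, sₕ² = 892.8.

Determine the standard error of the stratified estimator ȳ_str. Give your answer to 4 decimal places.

Var(ȳ_str) = Σₕ Wₕ²(1 − fₕ)sₕ²/nₕ with Wₕ = Nₕ/N, N = 25860.
55–64: Wₕ = 0.24617169; term = 0.24617169²·(1 − 0.13744895)·489/875 = 0.029212037.
35–54: Wₕ = 0.70989946; term = 0.70989946²·(1 − 0.05583397)·38.13/1025 = 0.017700478.
65+: Wₕ = 0.04392885; term = 0.04392885²·(1 − 0.20950704)·892.8/238 = 0.0057223557.
Sum = 0.052634871.
SE = √(0.052634871) = 0.2294.

0.2294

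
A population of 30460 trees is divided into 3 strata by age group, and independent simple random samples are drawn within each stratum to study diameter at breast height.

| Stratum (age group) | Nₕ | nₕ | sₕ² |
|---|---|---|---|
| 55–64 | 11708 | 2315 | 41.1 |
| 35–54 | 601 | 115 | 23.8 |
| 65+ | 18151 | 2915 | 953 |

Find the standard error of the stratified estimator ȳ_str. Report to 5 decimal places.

Var(ȳ_str) = Σₕ Wₕ²(1 − fₕ)sₕ²/nₕ with Wₕ = Nₕ/N, N = 30460.
55–64: Wₕ = 0.38437295; term = 0.38437295²·(1 − 0.19772805)·41.1/2315 = 0.0021043504.
35–54: Wₕ = 0.01973079; term = 0.01973079²·(1 − 0.19134775)·23.8/115 = 6.5152346 × 10^-5.
65+: Wₕ = 0.59589626; term = 0.59589626²·(1 − 0.16059721)·953/2915 = 0.097446459.
Sum = 0.099615962.
SE = √(0.099615962) = 0.31562.

0.31562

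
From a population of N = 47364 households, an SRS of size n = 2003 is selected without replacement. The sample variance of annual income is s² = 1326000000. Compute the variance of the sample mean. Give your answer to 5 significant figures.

634010

Under SRS without replacement, Var(ȳ) = (1 − f)·s²/n with f = n/N = 2003/47364 = 0.04228950.
Var(ȳ) = (1 − 0.04228950)·1326000000/2003 = 0.95771050·662006.99 = 634011.04.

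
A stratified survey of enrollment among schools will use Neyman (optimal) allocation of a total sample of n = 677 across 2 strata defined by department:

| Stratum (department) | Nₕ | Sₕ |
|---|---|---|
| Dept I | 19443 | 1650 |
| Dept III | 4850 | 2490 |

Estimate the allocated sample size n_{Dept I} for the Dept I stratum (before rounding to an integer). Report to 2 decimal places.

491.85

Neyman allocation: nₕ = n·NₕSₕ / Σⱼ NⱼSⱼ.
Σ NⱼSⱼ = 19443·1650 + 4850·2490 = 4.415745 × 10^7.
n_{Dept I} = 677·19443·1650 / (4.415745 × 10^7) = 491.85.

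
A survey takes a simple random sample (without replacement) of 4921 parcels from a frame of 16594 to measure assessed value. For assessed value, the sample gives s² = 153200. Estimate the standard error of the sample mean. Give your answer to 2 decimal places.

Under SRS without replacement, Var(ȳ) = (1 − f)·s²/n with f = n/N = 4921/16594 = 0.29655297.
Var(ȳ) = (1 − 0.29655297)·153200/4921 = 0.70344703·31.131884 = 21.899631.
SE(ȳ) = √(21.899631) = 4.68.

4.68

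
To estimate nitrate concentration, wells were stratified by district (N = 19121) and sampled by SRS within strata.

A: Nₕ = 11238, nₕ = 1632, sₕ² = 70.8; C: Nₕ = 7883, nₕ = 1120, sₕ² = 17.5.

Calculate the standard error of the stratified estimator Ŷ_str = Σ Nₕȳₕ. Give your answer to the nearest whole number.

Var(Ŷ_str) = Σₕ Nₕ²(1 − fₕ)sₕ²/nₕ.
A: 11238²·(1 − 1632/11238)·70.8/1632 = 4.6832217 × 10^6.
C: 7883²·(1 − 1120/7883)·17.5/1120 = 833011.39.
Sum = 5.5162331 × 10^6.
SE = √(5.5162331 × 10^6) = 2349.

2349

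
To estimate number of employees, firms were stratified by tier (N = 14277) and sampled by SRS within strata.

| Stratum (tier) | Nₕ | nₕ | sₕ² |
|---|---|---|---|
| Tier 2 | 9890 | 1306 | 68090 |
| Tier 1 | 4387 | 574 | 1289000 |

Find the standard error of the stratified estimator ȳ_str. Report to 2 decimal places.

14.35

Var(ȳ_str) = Σₕ Wₕ²(1 − fₕ)sₕ²/nₕ with Wₕ = Nₕ/N, N = 14277.
Tier 2: Wₕ = 0.69272256; term = 0.69272256²·(1 − 0.13205258)·68090/1306 = 21.71462.
Tier 1: Wₕ = 0.30727744; term = 0.30727744²·(1 − 0.13084112)·1289000/574 = 184.2899.
Sum = 206.00452.
SE = √(206.00452) = 14.35.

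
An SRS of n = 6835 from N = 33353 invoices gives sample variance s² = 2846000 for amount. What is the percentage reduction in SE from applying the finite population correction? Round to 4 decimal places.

10.8333

f = n/N = 6835/33353 = 0.20492909.
SE_no-fpc = √(s²/n) = 20.405545; SE_fpc = √((1−f)s²/n) = 18.194961.
Ratio = √(1−f) = 0.89166749. Reduction = 100·(1 − 0.89166749) = 10.8333%.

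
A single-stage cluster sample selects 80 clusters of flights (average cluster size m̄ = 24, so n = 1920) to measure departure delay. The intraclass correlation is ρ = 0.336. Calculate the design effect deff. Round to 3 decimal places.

deff = 1 + (24 − 1)·0.336 = 1 + 7.728 = 8.728.

8.728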